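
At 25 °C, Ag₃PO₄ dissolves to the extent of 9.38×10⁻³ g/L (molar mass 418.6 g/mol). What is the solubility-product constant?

Convert to molarity: s = 9.38×10⁻³ / 418.6 = 2.2408×10⁻⁵ mol/L
Ag₃PO₄(s) ⇌ 3 Ag⁺(aq) + PO₄³⁻(aq)
If s mol/L of Ag₃PO₄ dissolves, [Ag⁺] = 3s and [PO₄³⁻] = s.
Ksp = [Ag⁺]^3[PO₄³⁻] = (3s)^3 · s = 27s^4
Ksp = 27 × (2.2408×10⁻⁵)^4 = 6.81×10⁻¹⁸

Ksp = 6.81×10⁻¹⁸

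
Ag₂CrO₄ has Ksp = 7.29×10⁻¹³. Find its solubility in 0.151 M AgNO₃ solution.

Ag₂CrO₄(s) ⇌ 2 Ag⁺(aq) + CrO₄²⁻(aq)
With Ag⁺ already at 0.151 M and s small, take [Ag⁺] ≈ 0.151 M and [CrO₄²⁻] = s.
Ksp = [Ag⁺]^2[CrO₄²⁻] = (0.151)^2s
s = 7.29×10⁻¹³ / (0.151)^2 = 3.20×10⁻¹¹
s = 3.20×10⁻¹¹ M

3.20×10⁻¹¹ M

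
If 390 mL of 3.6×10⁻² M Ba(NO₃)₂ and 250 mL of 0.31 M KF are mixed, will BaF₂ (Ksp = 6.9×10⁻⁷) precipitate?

Yes

Total volume after mixing = 390 + 250 = 640 mL.
[Ba²⁺] = (3.6×10⁻²)(390)/640 = 2.2×10⁻² M
[F⁻] = (0.31)(250)/640 = 0.12 M
Q = [Ba²⁺][F⁻]^2 = 3.2×10⁻⁴
Since Q (3.2×10⁻⁴) exceeds Ksp (6.9×10⁻⁷), BaF₂ will precipitate.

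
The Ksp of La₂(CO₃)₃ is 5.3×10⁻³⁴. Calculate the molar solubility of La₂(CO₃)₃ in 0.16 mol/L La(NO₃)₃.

9.2×10⁻¹² M

La₂(CO₃)₃(s) ⇌ 2 La³⁺(aq) + 3 CO₃²⁻(aq)
With La³⁺ already at 0.16 mol/L and s small, take [La³⁺] ≈ 0.16 mol/L and [CO₃²⁻] = 3s.
Ksp = [La³⁺]^2[CO₃²⁻]^3 = (0.16)^2(3s)^3
(3s)^3 = 5.3×10⁻³⁴ / (0.16)^2 = 2.1×10⁻³²
s = 9.2×10⁻¹² mol/L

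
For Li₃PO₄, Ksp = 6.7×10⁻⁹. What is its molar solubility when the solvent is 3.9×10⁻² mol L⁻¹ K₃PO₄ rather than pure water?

Li₃PO₄(s) ⇌ 3 Li⁺(aq) + PO₄³⁻(aq)
Let s be the solubility of Li₃PO₄ here. The common ion gives [PO₄³⁻] ≈ 3.9×10⁻² mol L⁻¹, and [Li⁺] = 3s.
Ksp = [Li⁺]^3[PO₄³⁻] = (3s)^3(3.9×10⁻²)
(3s)^3 = 6.7×10⁻⁹ / (3.9×10⁻²) = 1.7×10⁻⁷
s = 1.9×10⁻³ mol L⁻¹

1.9×10⁻³ M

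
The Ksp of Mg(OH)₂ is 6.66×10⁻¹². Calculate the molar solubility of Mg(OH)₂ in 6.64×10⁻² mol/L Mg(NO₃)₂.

Mg(OH)₂(s) ⇌ Mg²⁺(aq) + 2 OH⁻(aq)
The solution already contains Mg²⁺ at 6.64×10⁻² mol/L. Let s be the molar solubility of Mg(OH)₂.
[Mg²⁺] ≈ 6.64×10⁻² mol/L (common ion dominates); [OH⁻] = 2s.
Ksp = [Mg²⁺][OH⁻]^2 = (6.64×10⁻²)(2s)^2
(2s)^2 = 6.66×10⁻¹² / (6.64×10⁻²) = 1.00×10⁻¹⁰
s = 5.01×10⁻⁶ mol/L

5.01×10⁻⁶ M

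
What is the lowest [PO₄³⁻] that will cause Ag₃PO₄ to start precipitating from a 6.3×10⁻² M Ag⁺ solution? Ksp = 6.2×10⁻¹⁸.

2.5×10⁻¹⁴ M

Each salt precipitates once Q = Ksp for that salt.
Ag₃PO₄(s) ⇌ 3 Ag⁺(aq) + PO₄³⁻(aq)
Ksp = [Ag⁺]^3[PO₄³⁻] = [PO₄³⁻](6.3×10⁻²)^3
[PO₄³⁻] = 6.2×10⁻¹⁸ / (6.3×10⁻²)^3 = 2.5×10⁻¹⁴
[PO₄³⁻] = 2.5×10⁻¹⁴ M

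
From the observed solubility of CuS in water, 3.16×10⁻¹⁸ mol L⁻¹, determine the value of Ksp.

CuS(s) ⇌ Cu²⁺(aq) + S²⁻(aq)
With molar solubility s: [Cu²⁺] = s, [S²⁻] = s.
Ksp = [Cu²⁺][S²⁻] = s · s = s^2
Ksp = (3.16×10⁻¹⁸)^2 = 9.99×10⁻³⁶

Ksp = 9.99×10⁻³⁶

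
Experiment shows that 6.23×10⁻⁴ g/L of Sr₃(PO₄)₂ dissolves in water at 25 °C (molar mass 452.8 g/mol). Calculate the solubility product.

Ksp = 5.33×10⁻²⁸

s = (6.23×10⁻⁴ g L⁻¹)/(452.8 g mol⁻¹) = 1.3759×10⁻⁶ M
Sr₃(PO₄)₂(s) ⇌ 3 Sr²⁺(aq) + 2 PO₄³⁻(aq)
With molar solubility s: [Sr²⁺] = 3s, [PO₄³⁻] = 2s.
Ksp = [Sr²⁺]^3[PO₄³⁻]^2 = (3s)^3 · (2s)^2 = 108s^5
Ksp = 108 × (1.3759×10⁻⁶)^5 = 5.33×10⁻²⁸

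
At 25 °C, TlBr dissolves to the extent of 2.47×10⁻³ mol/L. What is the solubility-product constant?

Ksp = 6.10×10⁻⁶

TlBr(s) ⇌ Tl⁺(aq) + Br⁻(aq)
Call the molar solubility s, so that [Tl⁺] = s and [Br⁻] = s.
Ksp = [Tl⁺][Br⁻] = s · s = s^2
Ksp = (2.47×10⁻³)^2 = 6.10×10⁻⁶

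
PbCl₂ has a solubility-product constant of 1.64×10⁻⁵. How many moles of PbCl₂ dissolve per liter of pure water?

1.60×10⁻² M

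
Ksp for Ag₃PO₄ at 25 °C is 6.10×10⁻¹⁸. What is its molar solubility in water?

Ag₃PO₄(s) ⇌ 3 Ag⁺(aq) + PO₄³⁻(aq)
If s mol/L of Ag₃PO₄ dissolves, [Ag⁺] = 3s and [PO₄³⁻] = s.
Ksp = [Ag⁺]^3[PO₄³⁻] = (3s)^3 · s = 27s^4
27s^4 = 6.10×10⁻¹⁸  ⇒  s^4 = 2.26×10⁻¹⁹
Taking the 4th root, s = 2.18×10⁻⁵ mol L⁻¹.

2.18×10⁻⁵ M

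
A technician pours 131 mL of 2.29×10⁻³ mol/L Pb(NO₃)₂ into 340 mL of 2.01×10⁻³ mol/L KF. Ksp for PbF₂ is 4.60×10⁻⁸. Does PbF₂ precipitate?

After mixing, V = 131 mL + 340 mL = 471 mL.
[Pb²⁺] = (2.29×10⁻³)(131)/471 = 6.37×10⁻⁴ mol/L
[F⁻] = (2.01×10⁻³)(340)/471 = 1.45×10⁻³ mol/L
Q = [Pb²⁺][F⁻]^2 = 1.34×10⁻⁹
Since Q (1.34×10⁻⁹) is less than Ksp (4.60×10⁻⁸), no PbF₂ precipitates.

No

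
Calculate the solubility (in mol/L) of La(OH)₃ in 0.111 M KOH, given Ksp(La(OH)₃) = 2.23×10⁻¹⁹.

1.63×10⁻¹⁶ M

La(OH)₃(s) ⇌ La³⁺(aq) + 3 OH⁻(aq)
Let s be the solubility of La(OH)₃ here. The common ion gives [OH⁻] ≈ 0.111 M, and [La³⁺] = s.
Ksp = [La³⁺][OH⁻]^3 = s(0.111)^3
s = 2.23×10⁻¹⁹ / (0.111)^3 = 1.63×10⁻¹⁶
s = 1.63×10⁻¹⁶ M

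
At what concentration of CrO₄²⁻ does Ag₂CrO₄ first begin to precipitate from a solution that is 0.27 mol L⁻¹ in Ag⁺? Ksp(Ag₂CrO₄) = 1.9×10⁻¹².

The threshold for precipitation is Q = Ksp.
Ag₂CrO₄(s) ⇌ 2 Ag⁺(aq) + CrO₄²⁻(aq)
Ksp = [Ag⁺]^2[CrO₄²⁻] = [CrO₄²⁻](0.27)^2
[CrO₄²⁻] = 1.9×10⁻¹² / (0.27)^2 = 2.6×10⁻¹¹
[CrO₄²⁻] = 2.6×10⁻¹¹ mol L⁻¹

2.6×10⁻¹¹ M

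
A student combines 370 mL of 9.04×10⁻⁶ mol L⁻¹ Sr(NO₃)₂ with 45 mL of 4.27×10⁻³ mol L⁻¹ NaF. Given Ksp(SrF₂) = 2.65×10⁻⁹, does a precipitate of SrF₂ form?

The combined volume is 415 mL.
[Sr²⁺] = (9.04×10⁻⁶)(370)/415 = 8.06×10⁻⁶ mol L⁻¹
[F⁻] = (4.27×10⁻³)(45)/415 = 4.63×10⁻⁴ mol L⁻¹
Q = [Sr²⁺][F⁻]^2 = 1.73×10⁻¹²
Q < Ksp (1.73×10⁻¹² vs 2.65×10⁻⁹); the solution remains unsaturated and no precipitate forms.

No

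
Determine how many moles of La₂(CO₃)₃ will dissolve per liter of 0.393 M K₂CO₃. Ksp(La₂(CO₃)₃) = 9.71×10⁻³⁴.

6.32×10⁻¹⁷ M

La₂(CO₃)₃(s) ⇌ 2 La³⁺(aq) + 3 CO₃²⁻(aq)
CO₃²⁻ is already present at 0.393 M. If s mol/L of La₂(CO₃)₃ dissolves, [La³⁺] = 2s while [CO₃²⁻] ≈ 0.393 M.
Ksp = [La³⁺]^2[CO₃²⁻]^3 = (2s)^2(0.393)^3
(2s)^2 = 9.71×10⁻³⁴ / (0.393)^3 = 1.60×10⁻³²
s = 6.32×10⁻¹⁷ M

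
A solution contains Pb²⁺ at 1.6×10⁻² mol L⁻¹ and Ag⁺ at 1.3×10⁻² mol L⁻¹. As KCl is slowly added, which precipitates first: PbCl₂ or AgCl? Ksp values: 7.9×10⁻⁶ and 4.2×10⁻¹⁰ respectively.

AgCl

Precipitation of each salt begins when its ion product equals Ksp.
For PbCl₂: [Cl⁻] = (Ksp/[Pb²⁺])^(1/2) = 2.2×10⁻² mol L⁻¹
For AgCl: [Cl⁻] = (Ksp/[Ag⁺]) = 3.2×10⁻⁸ mol L⁻¹
The smaller threshold [Cl⁻] is reached first, so AgCl precipitates first.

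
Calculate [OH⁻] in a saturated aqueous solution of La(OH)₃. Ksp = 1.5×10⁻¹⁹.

La(OH)₃(s) ⇌ La³⁺(aq) + 3 OH⁻(aq)
For each mole of La(OH)₃ that dissolves per liter, [La³⁺] = s and [OH⁻] = 3s; let s denote this solubility.
Ksp = [La³⁺][OH⁻]^3 = s · (3s)^3 = 27s^4 = 1.5×10⁻¹⁹
s = 8.6×10⁻⁶ mol/L
[OH⁻] = 3s = 2.6×10⁻⁵ mol/L

2.6×10⁻⁵ M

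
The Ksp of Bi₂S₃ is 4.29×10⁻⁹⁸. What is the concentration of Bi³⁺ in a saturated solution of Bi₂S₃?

2.64×10⁻²⁰ M

Bi₂S₃(s) ⇌ 2 Bi³⁺(aq) + 3 S²⁻(aq)
For each mole of Bi₂S₃ that dissolves per liter, [Bi³⁺] = 2s and [S²⁻] = 3s; let s denote this solubility.
Ksp = [Bi³⁺]^2[S²⁻]^3 = (2s)^2 · (3s)^3 = 108s^5 = 4.29×10⁻⁹⁸
s = 1.32×10⁻²⁰ M
[Bi³⁺] = 2s = 2.64×10⁻²⁰ M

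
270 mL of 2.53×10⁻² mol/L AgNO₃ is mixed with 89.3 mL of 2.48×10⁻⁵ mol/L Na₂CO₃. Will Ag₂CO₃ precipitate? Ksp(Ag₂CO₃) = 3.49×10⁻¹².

Yes

The combined volume is 359.3 mL.
[Ag⁺] = (2.53×10⁻²)(270)/359.3 = 1.90×10⁻² mol/L
[CO₃²⁻] = (2.48×10⁻⁵)(89.3)/359.3 = 6.16×10⁻⁶ mol/L
Q = [Ag⁺]^2[CO₃²⁻] = 2.23×10⁻⁹
Since Q (2.23×10⁻⁹) exceeds Ksp (3.49×10⁻¹²), Ag₂CO₃ will precipitate.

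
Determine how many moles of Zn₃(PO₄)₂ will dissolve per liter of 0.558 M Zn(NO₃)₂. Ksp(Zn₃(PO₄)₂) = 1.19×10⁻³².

Zn₃(PO₄)₂(s) ⇌ 3 Zn²⁺(aq) + 2 PO₄³⁻(aq)
With Zn²⁺ already at 0.558 M and s small, take [Zn²⁺] ≈ 0.558 M and [PO₄³⁻] = 2s.
Ksp = [Zn²⁺]^3[PO₄³⁻]^2 = (0.558)^3(2s)^2
(2s)^2 = 1.19×10⁻³² / (0.558)^3 = 6.85×10⁻³²
s = 1.31×10⁻¹⁶ M

1.31×10⁻¹⁶ M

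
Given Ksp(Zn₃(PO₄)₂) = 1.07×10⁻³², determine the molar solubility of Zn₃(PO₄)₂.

Zn₃(PO₄)₂(s) ⇌ 3 Zn²⁺(aq) + 2 PO₄³⁻(aq)
With molar solubility s: [Zn²⁺] = 3s, [PO₄³⁻] = 2s.
Ksp = [Zn²⁺]^3[PO₄³⁻]^2 = (3s)^3 · (2s)^2 = 108s^5
108s^5 = 1.07×10⁻³²  ⇒  s^5 = 9.91×10⁻³⁵
s = (9.91×10⁻³⁵)^(1/5) = 1.58×10⁻⁷ mol L⁻¹

1.58×10⁻⁷ M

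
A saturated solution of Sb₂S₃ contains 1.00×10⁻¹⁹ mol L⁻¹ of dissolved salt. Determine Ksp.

Sb₂S₃(s) ⇌ 2 Sb³⁺(aq) + 3 S²⁻(aq)
Let s be the molar solubility. Then [Sb³⁺] = 2s and [S²⁻] = 3s.
Ksp = [Sb³⁺]^2[S²⁻]^3 = (2s)^2 · (3s)^3 = 108s^5
Ksp = 108 × (1.00×10⁻¹⁹)^5 = 1.08×10⁻⁹³

Ksp = 1.08×10⁻⁹³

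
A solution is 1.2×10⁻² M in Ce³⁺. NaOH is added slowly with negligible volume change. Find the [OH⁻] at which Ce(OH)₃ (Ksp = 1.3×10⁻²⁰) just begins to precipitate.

Precipitation begins when Q = Ksp.
Ce(OH)₃(s) ⇌ Ce³⁺(aq) + 3 OH⁻(aq)
Ksp = [Ce³⁺][OH⁻]^3 = [OH⁻]^3(1.2×10⁻²)
[OH⁻]^3 = 1.3×10⁻²⁰ / (1.2×10⁻²) = 1.1×10⁻¹⁸
[OH⁻] = 1.0×10⁻⁶ M

1.0×10⁻⁶ M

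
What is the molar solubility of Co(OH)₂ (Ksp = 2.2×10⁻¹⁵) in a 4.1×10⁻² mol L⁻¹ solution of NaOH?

Co(OH)₂(s) ⇌ Co²⁺(aq) + 2 OH⁻(aq)
OH⁻ is already present at 4.1×10⁻² mol L⁻¹. If s mol/L of Co(OH)₂ dissolves, [Co²⁺] = s while [OH⁻] ≈ 4.1×10⁻² mol L⁻¹.
Ksp = [Co²⁺][OH⁻]^2 = s(4.1×10⁻²)^2
s = 2.2×10⁻¹⁵ / (4.1×10⁻²)^2 = 1.3×10⁻¹²
s = 1.3×10⁻¹² mol L⁻¹

1.3×10⁻¹² M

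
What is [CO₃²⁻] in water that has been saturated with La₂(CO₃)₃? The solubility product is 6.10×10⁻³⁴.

2.68×10⁻⁷ M

La₂(CO₃)₃(s) ⇌ 2 La³⁺(aq) + 3 CO₃²⁻(aq)
Let s be the molar solubility. Then [La³⁺] = 2s and [CO₃²⁻] = 3s.
Ksp = [La³⁺]^2[CO₃²⁻]^3 = (2s)^2 · (3s)^3 = 108s^5 = 6.10×10⁻³⁴
s = 8.92×10⁻⁸ M
[CO₃²⁻] = 3s = 2.68×10⁻⁷ M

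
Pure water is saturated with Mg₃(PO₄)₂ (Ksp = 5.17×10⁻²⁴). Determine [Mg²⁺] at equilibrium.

2.59×10⁻⁵ M

Mg₃(PO₄)₂(s) ⇌ 3 Mg²⁺(aq) + 2 PO₄³⁻(aq)
With molar solubility s: [Mg²⁺] = 3s, [PO₄³⁻] = 2s.
Ksp = [Mg²⁺]^3[PO₄³⁻]^2 = (3s)^3 · (2s)^2 = 108s^5 = 5.17×10⁻²⁴
s = 8.63×10⁻⁶ M
[Mg²⁺] = 3s = 2.59×10⁻⁵ M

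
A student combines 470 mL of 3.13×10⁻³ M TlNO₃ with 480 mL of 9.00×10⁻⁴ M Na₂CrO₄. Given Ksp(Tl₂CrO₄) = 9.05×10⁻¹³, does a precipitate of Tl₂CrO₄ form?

Total volume after mixing = 470 + 480 = 950 mL.
[Tl⁺] = (3.13×10⁻³)(470)/950 = 1.55×10⁻³ M
[CrO₄²⁻] = (9.00×10⁻⁴)(480)/950 = 4.55×10⁻⁴ M
Q = [Tl⁺]^2[CrO₄²⁻] = 1.09×10⁻⁹
Q = 1.09×10⁻⁹ > Ksp = 9.05×10⁻¹³, so the solution is supersaturated and Tl₂CrO₄ precipitates.

Yes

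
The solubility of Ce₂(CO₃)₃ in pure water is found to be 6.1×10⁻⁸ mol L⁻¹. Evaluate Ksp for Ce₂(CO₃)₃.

Ksp = 9.1×10⁻³⁵

Ce₂(CO₃)₃(s) ⇌ 2 Ce³⁺(aq) + 3 CO₃²⁻(aq)
For each mole of Ce₂(CO₃)₃ that dissolves per liter, [Ce³⁺] = 2s and [CO₃²⁻] = 3s; let s denote this solubility.
Ksp = [Ce³⁺]^2[CO₃²⁻]^3 = (2s)^2 · (3s)^3 = 108s^5
Ksp = 108 × (6.1×10⁻⁸)^5 = 9.1×10⁻³⁵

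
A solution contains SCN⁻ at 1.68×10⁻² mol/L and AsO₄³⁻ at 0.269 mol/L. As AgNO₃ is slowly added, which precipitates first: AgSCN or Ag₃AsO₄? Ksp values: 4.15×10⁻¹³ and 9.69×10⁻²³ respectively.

Each salt precipitates once Q = Ksp for that salt.
For AgSCN: [Ag⁺] = (Ksp/[SCN⁻]) = 2.47×10⁻¹¹ mol/L
For Ag₃AsO₄: [Ag⁺] = (Ksp/[AsO₄³⁻])^(1/3) = 7.12×10⁻⁸ mol/L
The smaller threshold [Ag⁺] is reached first, so AgSCN precipitates first.

AgSCN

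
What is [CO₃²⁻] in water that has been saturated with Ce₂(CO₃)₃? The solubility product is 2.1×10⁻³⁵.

1.4×10⁻⁷ M

Ce₂(CO₃)₃(s) ⇌ 2 Ce³⁺(aq) + 3 CO₃²⁻(aq)
If s mol/L of Ce₂(CO₃)₃ dissolves, [Ce³⁺] = 2s and [CO₃²⁻] = 3s.
Ksp = [Ce³⁺]^2[CO₃²⁻]^3 = (2s)^2 · (3s)^3 = 108s^5 = 2.1×10⁻³⁵
s = 4.5×10⁻⁸ M
[CO₃²⁻] = 3s = 1.4×10⁻⁷ M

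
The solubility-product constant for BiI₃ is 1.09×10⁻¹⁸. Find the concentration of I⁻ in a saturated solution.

BiI₃(s) ⇌ Bi³⁺(aq) + 3 I⁻(aq)
Let s be the molar solubility. Then [Bi³⁺] = s and [I⁻] = 3s.
Ksp = [Bi³⁺][I⁻]^3 = s · (3s)^3 = 27s^4 = 1.09×10⁻¹⁸
s = 1.42×10⁻⁵ mol/L
[I⁻] = 3s = 4.25×10⁻⁵ mol/L

4.25×10⁻⁵ M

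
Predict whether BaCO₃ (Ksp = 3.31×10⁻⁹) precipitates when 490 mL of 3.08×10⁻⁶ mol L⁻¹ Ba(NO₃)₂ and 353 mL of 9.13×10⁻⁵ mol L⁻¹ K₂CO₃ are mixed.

No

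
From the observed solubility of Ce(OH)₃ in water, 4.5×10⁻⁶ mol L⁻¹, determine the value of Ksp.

Ksp = 1.1×10⁻²⁰

Ce(OH)₃(s) ⇌ Ce³⁺(aq) + 3 OH⁻(aq)
If s mol/L of Ce(OH)₃ dissolves, [Ce³⁺] = s and [OH⁻] = 3s.
Ksp = [Ce³⁺][OH⁻]^3 = s · (3s)^3 = 27s^4
Ksp = 27 × (4.5×10⁻⁶)^4 = 1.1×10⁻²⁰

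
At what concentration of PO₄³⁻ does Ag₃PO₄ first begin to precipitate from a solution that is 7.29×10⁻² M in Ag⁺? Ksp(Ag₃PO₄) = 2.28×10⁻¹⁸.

5.89×10⁻¹⁵ M

A salt starts to precipitate once the ion product Q reaches its Ksp.
Ag₃PO₄(s) ⇌ 3 Ag⁺(aq) + PO₄³⁻(aq)
Ksp = [Ag⁺]^3[PO₄³⁻] = [PO₄³⁻](7.29×10⁻²)^3
[PO₄³⁻] = 2.28×10⁻¹⁸ / (7.29×10⁻²)^3 = 5.89×10⁻¹⁵
[PO₄³⁻] = 5.89×10⁻¹⁵ M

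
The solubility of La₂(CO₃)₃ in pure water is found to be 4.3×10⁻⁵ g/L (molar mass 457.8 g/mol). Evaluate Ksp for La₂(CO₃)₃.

Ksp = 7.9×10⁻³⁴

Convert to molarity: s = 4.3×10⁻⁵ / 457.8 = 9.393×10⁻⁸ mol/L
La₂(CO₃)₃(s) ⇌ 2 La³⁺(aq) + 3 CO₃²⁻(aq)
Let s be the molar solubility. Then [La³⁺] = 2s and [CO₃²⁻] = 3s.
Ksp = [La³⁺]^2[CO₃²⁻]^3 = (2s)^2 · (3s)^3 = 108s^5
Ksp = 108 × (9.393×10⁻⁸)^5 = 7.9×10⁻³⁴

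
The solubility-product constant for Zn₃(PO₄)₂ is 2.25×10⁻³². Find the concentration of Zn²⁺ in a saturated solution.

Zn₃(PO₄)₂(s) ⇌ 3 Zn²⁺(aq) + 2 PO₄³⁻(aq)
If s mol/L of Zn₃(PO₄)₂ dissolves, [Zn²⁺] = 3s and [PO₄³⁻] = 2s.
Ksp = [Zn²⁺]^3[PO₄³⁻]^2 = (3s)^3 · (2s)^2 = 108s^5 = 2.25×10⁻³²
s = 1.84×10⁻⁷ mol L⁻¹
[Zn²⁺] = 3s = 5.51×10⁻⁷ mol L⁻¹

5.51×10⁻⁷ M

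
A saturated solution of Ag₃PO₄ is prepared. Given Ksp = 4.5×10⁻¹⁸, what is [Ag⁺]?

Ag₃PO₄(s) ⇌ 3 Ag⁺(aq) + PO₄³⁻(aq)
Call the molar solubility s, so that [Ag⁺] = 3s and [PO₄³⁻] = s.
Ksp = [Ag⁺]^3[PO₄³⁻] = (3s)^3 · s = 27s^4 = 4.5×10⁻¹⁸
s = 2.0×10⁻⁵ mol/L
[Ag⁺] = 3s = 6.1×10⁻⁵ mol/L

6.1×10⁻⁵ M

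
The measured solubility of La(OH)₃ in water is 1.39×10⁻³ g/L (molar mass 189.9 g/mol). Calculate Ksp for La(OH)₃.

Ksp = 7.75×10⁻²⁰

Convert to molarity: s = 1.39×10⁻³ / 189.9 = 7.3196×10⁻⁶ mol/L
La(OH)₃(s) ⇌ La³⁺(aq) + 3 OH⁻(aq)
For each mole of La(OH)₃ that dissolves per liter, [La³⁺] = s and [OH⁻] = 3s; let s denote this solubility.
Ksp = [La³⁺][OH⁻]^3 = s · (3s)^3 = 27s^4
Ksp = 27 × (7.3196×10⁻⁶)^4 = 7.75×10⁻²⁰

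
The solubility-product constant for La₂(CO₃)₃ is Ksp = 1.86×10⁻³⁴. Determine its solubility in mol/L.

La₂(CO₃)₃(s) ⇌ 2 La³⁺(aq) + 3 CO₃²⁻(aq)
With molar solubility s: [La³⁺] = 2s, [CO₃²⁻] = 3s.
Ksp = [La³⁺]^2[CO₃²⁻]^3 = (2s)^2 · (3s)^3 = 108s^5
108s^5 = 1.86×10⁻³⁴  ⇒  s^5 = 1.72×10⁻³⁶
Taking the 5th root, s = 7.03×10⁻⁸ mol/L.

7.03×10⁻⁸ M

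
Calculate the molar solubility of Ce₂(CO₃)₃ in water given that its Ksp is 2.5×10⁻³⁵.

Ce₂(CO₃)₃(s) ⇌ 2 Ce³⁺(aq) + 3 CO₃²⁻(aq)
Call the molar solubility s, so that [Ce³⁺] = 2s and [CO₃²⁻] = 3s.
Ksp = [Ce³⁺]^2[CO₃²⁻]^3 = (2s)^2 · (3s)^3 = 108s^5
108s^5 = 2.5×10⁻³⁵  ⇒  s^5 = 2.3×10⁻³⁷
s = (2.3×10⁻³⁷)^(1/5) = 4.7×10⁻⁸ mol L⁻¹

4.7×10⁻⁸ M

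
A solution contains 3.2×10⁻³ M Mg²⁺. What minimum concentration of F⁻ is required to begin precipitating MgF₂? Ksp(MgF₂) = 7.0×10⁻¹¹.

1.5×10⁻⁴ M

Each salt precipitates once Q = Ksp for that salt.
MgF₂(s) ⇌ Mg²⁺(aq) + 2 F⁻(aq)
Ksp = [Mg²⁺][F⁻]^2 = [F⁻]^2(3.2×10⁻³)
[F⁻]^2 = 7.0×10⁻¹¹ / (3.2×10⁻³) = 2.2×10⁻⁸
[F⁻] = 1.5×10⁻⁴ M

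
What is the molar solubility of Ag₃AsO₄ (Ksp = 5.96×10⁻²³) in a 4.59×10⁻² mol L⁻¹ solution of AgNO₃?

6.16×10⁻¹⁹ M

Ag₃AsO₄(s) ⇌ 3 Ag⁺(aq) + AsO₄³⁻(aq)
Let s be the solubility of Ag₃AsO₄ here. The common ion gives [Ag⁺] ≈ 4.59×10⁻² mol L⁻¹, and [AsO₄³⁻] = s.
Ksp = [Ag⁺]^3[AsO₄³⁻] = (4.59×10⁻²)^3s
s = 5.96×10⁻²³ / (4.59×10⁻²)^3 = 6.16×10⁻¹⁹
s = 6.16×10⁻¹⁹ mol L⁻¹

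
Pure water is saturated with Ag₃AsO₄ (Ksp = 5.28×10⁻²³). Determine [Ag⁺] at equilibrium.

3.55×10⁻⁶ M

Ag₃AsO₄(s) ⇌ 3 Ag⁺(aq) + AsO₄³⁻(aq)
With molar solubility s: [Ag⁺] = 3s, [AsO₄³⁻] = s.
Ksp = [Ag⁺]^3[AsO₄³⁻] = (3s)^3 · s = 27s^4 = 5.28×10⁻²³
s = 1.18×10⁻⁶ M
[Ag⁺] = 3s = 3.55×10⁻⁶ M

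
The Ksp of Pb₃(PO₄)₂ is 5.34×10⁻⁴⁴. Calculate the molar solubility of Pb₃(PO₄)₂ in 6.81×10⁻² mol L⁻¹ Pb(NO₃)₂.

6.50×10⁻²¹ M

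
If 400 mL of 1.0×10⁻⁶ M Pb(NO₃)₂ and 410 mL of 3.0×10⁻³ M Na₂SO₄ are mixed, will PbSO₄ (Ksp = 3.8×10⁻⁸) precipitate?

No

The combined volume is 810 mL.
[Pb²⁺] = (1.0×10⁻⁶)(400)/810 = 4.9×10⁻⁷ M
[SO₄²⁻] = (3.0×10⁻³)(410)/810 = 1.5×10⁻³ M
Q = [Pb²⁺][SO₄²⁻] = 7.5×10⁻¹⁰
Q = 7.5×10⁻¹⁰ < Ksp = 3.8×10⁻⁸, so the solution is unsaturated and no precipitate forms.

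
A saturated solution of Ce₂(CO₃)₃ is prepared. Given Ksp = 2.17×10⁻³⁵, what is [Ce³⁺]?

9.15×10⁻⁸ M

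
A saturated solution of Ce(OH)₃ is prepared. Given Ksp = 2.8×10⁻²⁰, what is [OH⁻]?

Ce(OH)₃(s) ⇌ Ce³⁺(aq) + 3 OH⁻(aq)
If s mol/L of Ce(OH)₃ dissolves, [Ce³⁺] = s and [OH⁻] = 3s.
Ksp = [Ce³⁺][OH⁻]^3 = s · (3s)^3 = 27s^4 = 2.8×10⁻²⁰
s = 5.7×10⁻⁶ mol L⁻¹
[OH⁻] = 3s = 1.7×10⁻⁵ mol L⁻¹

1.7×10⁻⁵ M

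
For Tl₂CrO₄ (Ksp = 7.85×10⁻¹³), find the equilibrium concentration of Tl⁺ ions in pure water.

1.16×10⁻⁴ M

Tl₂CrO₄(s) ⇌ 2 Tl⁺(aq) + CrO₄²⁻(aq)
Let s be the molar solubility. Then [Tl⁺] = 2s and [CrO₄²⁻] = s.
Ksp = [Tl⁺]^2[CrO₄²⁻] = (2s)^2 · s = 4s^3 = 7.85×10⁻¹³
s = 5.81×10⁻⁵ M
[Tl⁺] = 2s = 1.16×10⁻⁴ M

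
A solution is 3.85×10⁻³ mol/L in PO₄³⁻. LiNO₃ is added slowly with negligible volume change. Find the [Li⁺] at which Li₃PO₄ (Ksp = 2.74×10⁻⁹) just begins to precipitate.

8.93×10⁻³ M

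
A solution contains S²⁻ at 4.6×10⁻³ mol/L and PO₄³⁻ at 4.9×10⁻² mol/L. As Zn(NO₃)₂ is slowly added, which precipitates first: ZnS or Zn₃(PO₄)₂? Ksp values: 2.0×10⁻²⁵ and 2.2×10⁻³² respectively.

Precipitation begins when Q = Ksp.
For ZnS: [Zn²⁺] = (Ksp/[S²⁻]) = 4.3×10⁻²³ mol/L
For Zn₃(PO₄)₂: [Zn²⁺] = (Ksp/[PO₄³⁻]^2)^(1/3) = 2.1×10⁻¹⁰ mol/L
The smaller threshold [Zn²⁺] is reached first, so ZnS precipitates first.

ZnS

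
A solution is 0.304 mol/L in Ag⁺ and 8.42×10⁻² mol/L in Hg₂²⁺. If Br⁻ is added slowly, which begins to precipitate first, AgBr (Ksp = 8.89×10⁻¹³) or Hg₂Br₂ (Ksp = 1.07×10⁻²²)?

Precipitation begins when Q = Ksp.
For AgBr: [Br⁻] = (Ksp/[Ag⁺]) = 2.92×10⁻¹² mol/L
For Hg₂Br₂: [Br⁻] = (Ksp/[Hg₂²⁺])^(1/2) = 3.56×10⁻¹¹ mol/L
The smaller threshold [Br⁻] is reached first, so AgBr precipitates first.

AgBr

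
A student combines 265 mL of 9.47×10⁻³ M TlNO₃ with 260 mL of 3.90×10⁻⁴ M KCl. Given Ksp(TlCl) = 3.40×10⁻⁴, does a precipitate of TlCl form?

No

Total volume after mixing = 265 + 260 = 525 mL.
[Tl⁺] = (9.47×10⁻³)(265)/525 = 4.78×10⁻³ M
[Cl⁻] = (3.90×10⁻⁴)(260)/525 = 1.93×10⁻⁴ M
Q = [Tl⁺][Cl⁻] = 9.23×10⁻⁷
Q < Ksp (9.23×10⁻⁷ vs 3.40×10⁻⁴); the solution remains unsaturated and no precipitate forms.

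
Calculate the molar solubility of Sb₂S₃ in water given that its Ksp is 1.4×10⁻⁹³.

1.1×10⁻¹⁹ M

Sb₂S₃(s) ⇌ 2 Sb³⁺(aq) + 3 S²⁻(aq)
Call the molar solubility s, so that [Sb³⁺] = 2s and [S²⁻] = 3s.
Ksp = [Sb³⁺]^2[S²⁻]^3 = (2s)^2 · (3s)^3 = 108s^5
108s^5 = 1.4×10⁻⁹³  ⇒  s^5 = 1.3×10⁻⁹⁵
s = 1.1×10⁻¹⁹ M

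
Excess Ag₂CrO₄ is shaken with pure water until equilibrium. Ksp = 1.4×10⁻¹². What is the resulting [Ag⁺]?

Ag₂CrO₄(s) ⇌ 2 Ag⁺(aq) + CrO₄²⁻(aq)
Let s be the molar solubility. Then [Ag⁺] = 2s and [CrO₄²⁻] = s.
Ksp = [Ag⁺]^2[CrO₄²⁻] = (2s)^2 · s = 4s^3 = 1.4×10⁻¹²
s = 7.0×10⁻⁵ mol L⁻¹
[Ag⁺] = 2s = 1.4×10⁻⁴ mol L⁻¹

1.4×10⁻⁴ M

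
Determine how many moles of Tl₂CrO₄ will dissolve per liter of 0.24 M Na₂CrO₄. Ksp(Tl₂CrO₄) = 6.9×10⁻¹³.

Tl₂CrO₄(s) ⇌ 2 Tl⁺(aq) + CrO₄²⁻(aq)
Let s be the solubility of Tl₂CrO₄ here. The common ion gives [CrO₄²⁻] ≈ 0.24 M, and [Tl⁺] = 2s.
Ksp = [Tl⁺]^2[CrO₄²⁻] = (2s)^2(0.24)
(2s)^2 = 6.9×10⁻¹³ / (0.24) = 2.9×10⁻¹²
s = 8.5×10⁻⁷ M

8.5×10⁻⁷ M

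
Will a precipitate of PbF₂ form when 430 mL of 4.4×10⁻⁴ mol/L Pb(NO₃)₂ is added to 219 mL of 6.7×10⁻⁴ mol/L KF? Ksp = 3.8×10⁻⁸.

Total volume after mixing = 430 + 219 = 649 mL.
[Pb²⁺] = (4.4×10⁻⁴)(430)/649 = 2.9×10⁻⁴ mol/L
[F⁻] = (6.7×10⁻⁴)(219)/649 = 2.3×10⁻⁴ mol/L
Q = [Pb²⁺][F⁻]^2 = 1.5×10⁻¹¹
Q < Ksp (1.5×10⁻¹¹ vs 3.8×10⁻⁸); the solution remains unsaturated and no precipitate forms.

No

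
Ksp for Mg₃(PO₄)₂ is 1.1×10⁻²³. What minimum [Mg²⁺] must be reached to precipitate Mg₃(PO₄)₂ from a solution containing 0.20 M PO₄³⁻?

6.5×10⁻⁸ M

Precipitation begins when Q = Ksp.
Mg₃(PO₄)₂(s) ⇌ 3 Mg²⁺(aq) + 2 PO₄³⁻(aq)
Ksp = [Mg²⁺]^3[PO₄³⁻]^2 = [Mg²⁺]^3(0.20)^2
[Mg²⁺]^3 = 1.1×10⁻²³ / (0.20)^2 = 2.8×10⁻²²
[Mg²⁺] = 6.5×10⁻⁸ M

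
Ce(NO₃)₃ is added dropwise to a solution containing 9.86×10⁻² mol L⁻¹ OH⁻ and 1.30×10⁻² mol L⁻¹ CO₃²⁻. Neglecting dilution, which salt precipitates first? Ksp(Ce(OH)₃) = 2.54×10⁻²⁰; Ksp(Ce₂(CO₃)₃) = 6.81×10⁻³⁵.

Ce(OH)₃

Precipitation of each salt begins when its ion product equals Ksp.
For Ce(OH)₃: [Ce³⁺] = (Ksp/[OH⁻]^3) = 2.65×10⁻¹⁷ mol L⁻¹
For Ce₂(CO₃)₃: [Ce³⁺] = (Ksp/[CO₃²⁻]^3)^(1/2) = 5.57×10⁻¹⁵ mol L⁻¹
The smaller threshold [Ce³⁺] is reached first, so Ce(OH)₃ precipitates first.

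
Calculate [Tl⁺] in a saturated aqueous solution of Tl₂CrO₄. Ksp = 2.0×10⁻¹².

Tl₂CrO₄(s) ⇌ 2 Tl⁺(aq) + CrO₄²⁻(aq)
For each mole of Tl₂CrO₄ that dissolves per liter, [Tl⁺] = 2s and [CrO₄²⁻] = s; let s denote this solubility.
Ksp = [Tl⁺]^2[CrO₄²⁻] = (2s)^2 · s = 4s^3 = 2.0×10⁻¹²
s = 7.9×10⁻⁵ mol L⁻¹
[Tl⁺] = 2s = 1.6×10⁻⁴ mol L⁻¹

1.6×10⁻⁴ M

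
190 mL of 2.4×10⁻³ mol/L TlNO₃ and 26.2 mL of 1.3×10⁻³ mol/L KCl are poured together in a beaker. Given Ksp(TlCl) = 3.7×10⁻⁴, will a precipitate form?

No

The combined volume is 216.2 mL.
[Tl⁺] = (2.4×10⁻³)(190)/216.2 = 2.1×10⁻³ mol/L
[Cl⁻] = (1.3×10⁻³)(26.2)/216.2 = 1.6×10⁻⁴ mol/L
Q = [Tl⁺][Cl⁻] = 3.3×10⁻⁷
Since Q (3.3×10⁻⁷) is less than Ksp (3.7×10⁻⁴), no TlCl precipitates.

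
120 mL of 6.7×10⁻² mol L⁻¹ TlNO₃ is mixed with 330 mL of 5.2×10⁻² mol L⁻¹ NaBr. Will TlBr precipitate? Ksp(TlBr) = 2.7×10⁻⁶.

Yes

The combined volume is 450 mL.
[Tl⁺] = (6.7×10⁻²)(120)/450 = 1.8×10⁻² mol L⁻¹
[Br⁻] = (5.2×10⁻²)(330)/450 = 3.8×10⁻² mol L⁻¹
Q = [Tl⁺][Br⁻] = 6.8×10⁻⁴
Since Q (6.8×10⁻⁴) exceeds Ksp (2.7×10⁻⁶), TlBr will precipitate.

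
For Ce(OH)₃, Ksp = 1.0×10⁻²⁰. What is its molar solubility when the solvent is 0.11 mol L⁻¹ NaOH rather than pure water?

7.5×10⁻¹⁸ M

Ce(OH)₃(s) ⇌ Ce³⁺(aq) + 3 OH⁻(aq)
Let s be the solubility of Ce(OH)₃ here. The common ion gives [OH⁻] ≈ 0.11 mol L⁻¹, and [Ce³⁺] = s.
Ksp = [Ce³⁺][OH⁻]^3 = s(0.11)^3
s = 1.0×10⁻²⁰ / (0.11)^3 = 7.5×10⁻¹⁸
s = 7.5×10⁻¹⁸ mol L⁻¹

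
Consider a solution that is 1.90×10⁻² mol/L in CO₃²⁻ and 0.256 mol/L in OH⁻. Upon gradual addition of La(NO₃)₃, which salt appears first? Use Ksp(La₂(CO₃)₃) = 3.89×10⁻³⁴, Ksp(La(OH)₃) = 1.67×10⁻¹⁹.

La(OH)₃

Each salt precipitates once Q = Ksp for that salt.
For La₂(CO₃)₃: [La³⁺] = (Ksp/[CO₃²⁻]^3)^(1/2) = 7.53×10⁻¹⁵ mol/L
For La(OH)₃: [La³⁺] = (Ksp/[OH⁻]^3) = 9.95×10⁻¹⁸ mol/L
The smaller threshold [La³⁺] is reached first, so La(OH)₃ precipitates first.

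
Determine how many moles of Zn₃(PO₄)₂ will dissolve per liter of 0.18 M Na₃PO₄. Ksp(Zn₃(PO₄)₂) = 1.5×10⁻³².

Zn₃(PO₄)₂(s) ⇌ 3 Zn²⁺(aq) + 2 PO₄³⁻(aq)
The solution already contains PO₄³⁻ at 0.18 M. Let s be the molar solubility of Zn₃(PO₄)₂.
[PO₄³⁻] ≈ 0.18 M (common ion dominates); [Zn²⁺] = 3s.
Ksp = [Zn²⁺]^3[PO₄³⁻]^2 = (3s)^3(0.18)^2
(3s)^3 = 1.5×10⁻³² / (0.18)^2 = 4.6×10⁻³¹
s = 2.6×10⁻¹¹ M

2.6×10⁻¹¹ M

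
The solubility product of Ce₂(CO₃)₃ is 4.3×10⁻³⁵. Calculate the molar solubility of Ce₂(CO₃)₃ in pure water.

Ce₂(CO₃)₃(s) ⇌ 2 Ce³⁺(aq) + 3 CO₃²⁻(aq)
Call the molar solubility s, so that [Ce³⁺] = 2s and [CO₃²⁻] = 3s.
Ksp = [Ce³⁺]^2[CO₃²⁻]^3 = (2s)^2 · (3s)^3 = 108s^5
108s^5 = 4.3×10⁻³⁵  ⇒  s^5 = 4.0×10⁻³⁷
s = (4.0×10⁻³⁷)^(1/5) = 5.2×10⁻⁸ mol/L

5.2×10⁻⁸ M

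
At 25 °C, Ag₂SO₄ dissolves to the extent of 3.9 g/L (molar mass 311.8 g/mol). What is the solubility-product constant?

Ksp = 7.8×10⁻⁶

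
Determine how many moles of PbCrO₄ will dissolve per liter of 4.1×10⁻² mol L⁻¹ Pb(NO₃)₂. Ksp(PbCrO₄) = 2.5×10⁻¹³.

6.1×10⁻¹² M

PbCrO₄(s) ⇌ Pb²⁺(aq) + CrO₄²⁻(aq)
With Pb²⁺ already at 4.1×10⁻² mol L⁻¹ and s small, take [Pb²⁺] ≈ 4.1×10⁻² mol L⁻¹ and [CrO₄²⁻] = s.
Ksp = [Pb²⁺][CrO₄²⁻] = (4.1×10⁻²)s
s = 2.5×10⁻¹³ / (4.1×10⁻²) = 6.1×10⁻¹²
s = 6.1×10⁻¹² mol L⁻¹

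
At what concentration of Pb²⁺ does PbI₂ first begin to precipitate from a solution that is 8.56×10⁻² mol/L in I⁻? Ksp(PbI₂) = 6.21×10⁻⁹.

The threshold for precipitation is Q = Ksp.
PbI₂(s) ⇌ Pb²⁺(aq) + 2 I⁻(aq)
Ksp = [Pb²⁺][I⁻]^2 = [Pb²⁺](8.56×10⁻²)^2
[Pb²⁺] = 6.21×10⁻⁹ / (8.56×10⁻²)^2 = 8.48×10⁻⁷
[Pb²⁺] = 8.48×10⁻⁷ mol/L

8.48×10⁻⁷ M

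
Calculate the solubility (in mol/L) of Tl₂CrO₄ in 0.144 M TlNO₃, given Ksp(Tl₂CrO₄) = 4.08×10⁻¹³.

1.97×10⁻¹¹ M

Tl₂CrO₄(s) ⇌ 2 Tl⁺(aq) + CrO₄²⁻(aq)
Tl⁺ is already present at 0.144 M. If s mol/L of Tl₂CrO₄ dissolves, [CrO₄²⁻] = s while [Tl⁺] ≈ 0.144 M.
Ksp = [Tl⁺]^2[CrO₄²⁻] = (0.144)^2s
s = 4.08×10⁻¹³ / (0.144)^2 = 1.97×10⁻¹¹
s = 1.97×10⁻¹¹ M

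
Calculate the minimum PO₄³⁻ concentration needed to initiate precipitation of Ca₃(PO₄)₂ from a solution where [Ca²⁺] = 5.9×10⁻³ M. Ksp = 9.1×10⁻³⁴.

6.7×10⁻¹⁴ M

Precipitation begins when Q = Ksp.
Ca₃(PO₄)₂(s) ⇌ 3 Ca²⁺(aq) + 2 PO₄³⁻(aq)
Ksp = [Ca²⁺]^3[PO₄³⁻]^2 = [PO₄³⁻]^2(5.9×10⁻³)^3
[PO₄³⁻]^2 = 9.1×10⁻³⁴ / (5.9×10⁻³)^3 = 4.4×10⁻²⁷
[PO₄³⁻] = 6.7×10⁻¹⁴ M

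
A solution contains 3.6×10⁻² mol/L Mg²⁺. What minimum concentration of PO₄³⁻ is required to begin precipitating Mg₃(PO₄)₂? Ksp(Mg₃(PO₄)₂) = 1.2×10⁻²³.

5.1×10⁻¹⁰ M

The threshold for precipitation is Q = Ksp.
Mg₃(PO₄)₂(s) ⇌ 3 Mg²⁺(aq) + 2 PO₄³⁻(aq)
Ksp = [Mg²⁺]^3[PO₄³⁻]^2 = [PO₄³⁻]^2(3.6×10⁻²)^3
[PO₄³⁻]^2 = 1.2×10⁻²³ / (3.6×10⁻²)^3 = 2.6×10⁻¹⁹
[PO₄³⁻] = 5.1×10⁻¹⁰ mol/L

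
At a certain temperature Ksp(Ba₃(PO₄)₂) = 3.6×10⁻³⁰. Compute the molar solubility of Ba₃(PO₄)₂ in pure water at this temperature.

Ba₃(PO₄)₂(s) ⇌ 3 Ba²⁺(aq) + 2 PO₄³⁻(aq)
Let s be the molar solubility. Then [Ba²⁺] = 3s and [PO₄³⁻] = 2s.
Ksp = [Ba²⁺]^3[PO₄³⁻]^2 = (3s)^3 · (2s)^2 = 108s^5
108s^5 = 3.6×10⁻³⁰  ⇒  s^5 = 3.3×10⁻³²
s = (3.3×10⁻³²)^(1/5) = 5.1×10⁻⁷ mol L⁻¹

5.1×10⁻⁷ M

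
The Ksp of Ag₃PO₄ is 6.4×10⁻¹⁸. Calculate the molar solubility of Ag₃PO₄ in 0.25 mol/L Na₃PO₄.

Ag₃PO₄(s) ⇌ 3 Ag⁺(aq) + PO₄³⁻(aq)
Let s be the solubility of Ag₃PO₄ here. The common ion gives [PO₄³⁻] ≈ 0.25 mol/L, and [Ag⁺] = 3s.
Ksp = [Ag⁺]^3[PO₄³⁻] = (3s)^3(0.25)
(3s)^3 = 6.4×10⁻¹⁸ / (0.25) = 2.6×10⁻¹⁷
s = 9.8×10⁻⁷ mol/L

9.8×10⁻⁷ M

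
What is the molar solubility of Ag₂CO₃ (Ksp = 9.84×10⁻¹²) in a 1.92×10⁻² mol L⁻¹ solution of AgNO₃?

2.67×10⁻⁸ M

Ag₂CO₃(s) ⇌ 2 Ag⁺(aq) + CO₃²⁻(aq)
The solution already contains Ag⁺ at 1.92×10⁻² mol L⁻¹. Let s be the molar solubility of Ag₂CO₃.
[Ag⁺] ≈ 1.92×10⁻² mol L⁻¹ (common ion dominates); [CO₃²⁻] = s.
Ksp = [Ag⁺]^2[CO₃²⁻] = (1.92×10⁻²)^2s
s = 9.84×10⁻¹² / (1.92×10⁻²)^2 = 2.67×10⁻⁸
s = 2.67×10⁻⁸ mol L⁻¹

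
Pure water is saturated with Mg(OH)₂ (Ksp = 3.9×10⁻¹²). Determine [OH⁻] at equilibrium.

2.0×10⁻⁴ M

Mg(OH)₂(s) ⇌ Mg²⁺(aq) + 2 OH⁻(aq)
With molar solubility s: [Mg²⁺] = s, [OH⁻] = 2s.
Ksp = [Mg²⁺][OH⁻]^2 = s · (2s)^2 = 4s^3 = 3.9×10⁻¹²
s = 9.9×10⁻⁵ mol L⁻¹
[OH⁻] = 2s = 2.0×10⁻⁴ mol L⁻¹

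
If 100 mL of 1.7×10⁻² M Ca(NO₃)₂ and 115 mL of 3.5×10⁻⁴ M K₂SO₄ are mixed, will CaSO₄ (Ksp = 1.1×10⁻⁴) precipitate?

The combined volume is 215 mL.
[Ca²⁺] = (1.7×10⁻²)(100)/215 = 7.9×10⁻³ M
[SO₄²⁻] = (3.5×10⁻⁴)(115)/215 = 1.9×10⁻⁴ M
Q = [Ca²⁺][SO₄²⁻] = 1.5×10⁻⁶
Q < Ksp (1.5×10⁻⁶ vs 1.1×10⁻⁴); the solution remains unsaturated and no precipitate forms.

No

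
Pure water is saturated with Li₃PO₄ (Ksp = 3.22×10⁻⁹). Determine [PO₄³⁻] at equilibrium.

Li₃PO₄(s) ⇌ 3 Li⁺(aq) + PO₄³⁻(aq)
If s mol/L of Li₃PO₄ dissolves, [Li⁺] = 3s and [PO₄³⁻] = s.
Ksp = [Li⁺]^3[PO₄³⁻] = (3s)^3 · s = 27s^4 = 3.22×10⁻⁹
s = 3.30×10⁻³ mol/L
[PO₄³⁻] = s = 3.30×10⁻³ mol/L

3.30×10⁻³ M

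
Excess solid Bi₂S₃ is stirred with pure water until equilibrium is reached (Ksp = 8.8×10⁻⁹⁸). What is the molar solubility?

Bi₂S₃(s) ⇌ 2 Bi³⁺(aq) + 3 S²⁻(aq)
Let s be the molar solubility. Then [Bi³⁺] = 2s and [S²⁻] = 3s.
Ksp = [Bi³⁺]^2[S²⁻]^3 = (2s)^2 · (3s)^3 = 108s^5
108s^5 = 8.8×10⁻⁹⁸  ⇒  s^5 = 8.1×10⁻¹⁰⁰
s = (8.1×10⁻¹⁰⁰)^(1/5) = 1.5×10⁻²⁰ mol/L

1.5×10⁻²⁰ M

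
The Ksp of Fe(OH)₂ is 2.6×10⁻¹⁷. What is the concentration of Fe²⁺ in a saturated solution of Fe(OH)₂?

1.9×10⁻⁶ M

Fe(OH)₂(s) ⇌ Fe²⁺(aq) + 2 OH⁻(aq)
For each mole of Fe(OH)₂ that dissolves per liter, [Fe²⁺] = s and [OH⁻] = 2s; let s denote this solubility.
Ksp = [Fe²⁺][OH⁻]^2 = s · (2s)^2 = 4s^3 = 2.6×10⁻¹⁷
s = 1.9×10⁻⁶ mol/L
[Fe²⁺] = s = 1.9×10⁻⁶ mol/L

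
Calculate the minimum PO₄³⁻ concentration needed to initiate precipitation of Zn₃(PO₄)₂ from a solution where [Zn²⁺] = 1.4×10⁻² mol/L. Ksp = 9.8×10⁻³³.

6.0×10⁻¹⁴ M

Precipitation begins when Q = Ksp.
Zn₃(PO₄)₂(s) ⇌ 3 Zn²⁺(aq) + 2 PO₄³⁻(aq)
Ksp = [Zn²⁺]^3[PO₄³⁻]^2 = [PO₄³⁻]^2(1.4×10⁻²)^3
[PO₄³⁻]^2 = 9.8×10⁻³³ / (1.4×10⁻²)^3 = 3.6×10⁻²⁷
[PO₄³⁻] = 6.0×10⁻¹⁴ mol/L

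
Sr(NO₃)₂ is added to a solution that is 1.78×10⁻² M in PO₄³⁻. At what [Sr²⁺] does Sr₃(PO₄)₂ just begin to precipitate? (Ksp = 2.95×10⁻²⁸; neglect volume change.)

9.76×10⁻⁹ M

Precipitation of each salt begins when its ion product equals Ksp.
Sr₃(PO₄)₂(s) ⇌ 3 Sr²⁺(aq) + 2 PO₄³⁻(aq)
Ksp = [Sr²⁺]^3[PO₄³⁻]^2 = [Sr²⁺]^3(1.78×10⁻²)^2
[Sr²⁺]^3 = 2.95×10⁻²⁸ / (1.78×10⁻²)^2 = 9.31×10⁻²⁵
[Sr²⁺] = 9.76×10⁻⁹ M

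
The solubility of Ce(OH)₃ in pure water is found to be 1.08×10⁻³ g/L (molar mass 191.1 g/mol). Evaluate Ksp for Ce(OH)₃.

Ksp = 2.75×10⁻²⁰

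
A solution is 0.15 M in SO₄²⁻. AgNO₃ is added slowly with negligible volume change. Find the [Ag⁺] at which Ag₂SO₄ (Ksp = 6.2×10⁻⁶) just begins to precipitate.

6.4×10⁻³ M

A salt starts to precipitate once the ion product Q reaches its Ksp.
Ag₂SO₄(s) ⇌ 2 Ag⁺(aq) + SO₄²⁻(aq)
Ksp = [Ag⁺]^2[SO₄²⁻] = [Ag⁺]^2(0.15)
[Ag⁺]^2 = 6.2×10⁻⁶ / (0.15) = 4.1×10⁻⁵
[Ag⁺] = 6.4×10⁻³ M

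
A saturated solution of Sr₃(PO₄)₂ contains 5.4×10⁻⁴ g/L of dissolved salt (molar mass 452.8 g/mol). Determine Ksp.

Ksp = 2.6×10⁻²⁸

s = (5.4×10⁻⁴ g L⁻¹)/(452.8 g mol⁻¹) = 1.193×10⁻⁶ M
Sr₃(PO₄)₂(s) ⇌ 3 Sr²⁺(aq) + 2 PO₄³⁻(aq)
For each mole of Sr₃(PO₄)₂ that dissolves per liter, [Sr²⁺] = 3s and [PO₄³⁻] = 2s; let s denote this solubility.
Ksp = [Sr²⁺]^3[PO₄³⁻]^2 = (3s)^3 · (2s)^2 = 108s^5
Ksp = 108 × (1.193×10⁻⁶)^5 = 2.6×10⁻²⁸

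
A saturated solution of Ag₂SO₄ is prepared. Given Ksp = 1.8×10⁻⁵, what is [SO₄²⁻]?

1.7×10⁻² M

Ag₂SO₄(s) ⇌ 2 Ag⁺(aq) + SO₄²⁻(aq)
With molar solubility s: [Ag⁺] = 2s, [SO₄²⁻] = s.
Ksp = [Ag⁺]^2[SO₄²⁻] = (2s)^2 · s = 4s^3 = 1.8×10⁻⁵
s = 1.7×10⁻² M
[SO₄²⁻] = s = 1.7×10⁻² M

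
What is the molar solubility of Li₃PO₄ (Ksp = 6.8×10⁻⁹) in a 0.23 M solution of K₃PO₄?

1.0×10⁻³ M

Li₃PO₄(s) ⇌ 3 Li⁺(aq) + PO₄³⁻(aq)
The solution already contains PO₄³⁻ at 0.23 M. Let s be the molar solubility of Li₃PO₄.
[PO₄³⁻] ≈ 0.23 M (common ion dominates); [Li⁺] = 3s.
Ksp = [Li⁺]^3[PO₄³⁻] = (3s)^3(0.23)
(3s)^3 = 6.8×10⁻⁹ / (0.23) = 3.0×10⁻⁸
s = 1.0×10⁻³ M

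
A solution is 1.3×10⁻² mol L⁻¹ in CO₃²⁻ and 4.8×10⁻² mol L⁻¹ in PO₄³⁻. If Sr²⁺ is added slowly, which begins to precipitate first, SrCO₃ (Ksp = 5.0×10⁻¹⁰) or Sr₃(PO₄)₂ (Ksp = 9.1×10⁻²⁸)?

Sr₃(PO₄)₂

A salt starts to precipitate once the ion product Q reaches its Ksp.
For SrCO₃: [Sr²⁺] = (Ksp/[CO₃²⁻]) = 3.8×10⁻⁸ mol L⁻¹
For Sr₃(PO₄)₂: [Sr²⁺] = (Ksp/[PO₄³⁻]^2)^(1/3) = 7.3×10⁻⁹ mol L⁻¹
Sr₃(PO₄)₂ requires the lower [Sr²⁺], so it precipitates first.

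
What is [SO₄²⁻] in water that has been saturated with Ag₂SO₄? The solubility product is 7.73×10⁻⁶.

1.25×10⁻² M

Ag₂SO₄(s) ⇌ 2 Ag⁺(aq) + SO₄²⁻(aq)
With molar solubility s: [Ag⁺] = 2s, [SO₄²⁻] = s.
Ksp = [Ag⁺]^2[SO₄²⁻] = (2s)^2 · s = 4s^3 = 7.73×10⁻⁶
s = 1.25×10⁻² mol/L
[SO₄²⁻] = s = 1.25×10⁻² mol/L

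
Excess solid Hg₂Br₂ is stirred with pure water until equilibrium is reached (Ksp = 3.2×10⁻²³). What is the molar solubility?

Hg₂Br₂(s) ⇌ Hg₂²⁺(aq) + 2 Br⁻(aq)
Let s be the molar solubility. Then [Hg₂²⁺] = s and [Br⁻] = 2s.
Ksp = [Hg₂²⁺][Br⁻]^2 = s · (2s)^2 = 4s^3
4s^3 = 3.2×10⁻²³  ⇒  s^3 = 8.0×10⁻²⁴
s = (8.0×10⁻²⁴)^(1/3) = 2.0×10⁻⁸ M

2.0×10⁻⁸ M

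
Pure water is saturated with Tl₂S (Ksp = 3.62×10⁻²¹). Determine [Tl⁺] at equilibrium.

Tl₂S(s) ⇌ 2 Tl⁺(aq) + S²⁻(aq)
With molar solubility s: [Tl⁺] = 2s, [S²⁻] = s.
Ksp = [Tl⁺]^2[S²⁻] = (2s)^2 · s = 4s^3 = 3.62×10⁻²¹
s = 9.67×10⁻⁸ M
[Tl⁺] = 2s = 1.93×10⁻⁷ M

1.93×10⁻⁷ M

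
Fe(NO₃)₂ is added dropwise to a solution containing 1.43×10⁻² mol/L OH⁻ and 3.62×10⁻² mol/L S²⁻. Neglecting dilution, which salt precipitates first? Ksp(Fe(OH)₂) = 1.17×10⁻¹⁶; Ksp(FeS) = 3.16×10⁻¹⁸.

FeS

A salt starts to precipitate once the ion product Q reaches its Ksp.
For Fe(OH)₂: [Fe²⁺] = (Ksp/[OH⁻]^2) = 5.72×10⁻¹³ mol/L
For FeS: [Fe²⁺] = (Ksp/[S²⁻]) = 8.73×10⁻¹⁷ mol/L
The smaller threshold [Fe²⁺] is reached first, so FeS precipitates first.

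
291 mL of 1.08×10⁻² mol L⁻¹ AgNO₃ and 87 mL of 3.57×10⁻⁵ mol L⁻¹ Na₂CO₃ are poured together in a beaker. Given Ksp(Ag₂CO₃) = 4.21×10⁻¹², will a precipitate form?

The combined volume is 378 mL.
[Ag⁺] = (1.08×10⁻²)(291)/378 = 8.31×10⁻³ mol L⁻¹
[CO₃²⁻] = (3.57×10⁻⁵)(87)/378 = 8.22×10⁻⁶ mol L⁻¹
Q = [Ag⁺]^2[CO₃²⁻] = 5.68×10⁻¹⁰
Q = 5.68×10⁻¹⁰ > Ksp = 4.21×10⁻¹², so the solution is supersaturated and Ag₂CO₃ precipitates.

Yes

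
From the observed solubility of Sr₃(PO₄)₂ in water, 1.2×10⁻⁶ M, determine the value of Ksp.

Sr₃(PO₄)₂(s) ⇌ 3 Sr²⁺(aq) + 2 PO₄³⁻(aq)
For each mole of Sr₃(PO₄)₂ that dissolves per liter, [Sr²⁺] = 3s and [PO₄³⁻] = 2s; let s denote this solubility.
Ksp = [Sr²⁺]^3[PO₄³⁻]^2 = (3s)^3 · (2s)^2 = 108s^5
Ksp = 108 × (1.2×10⁻⁶)^5 = 2.7×10⁻²⁸

Ksp = 2.7×10⁻²⁸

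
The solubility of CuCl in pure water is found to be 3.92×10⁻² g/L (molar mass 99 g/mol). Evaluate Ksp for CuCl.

Ksp = 1.57×10⁻⁷

s = (3.92×10⁻² g L⁻¹)/(99 g mol⁻¹) = 3.9596×10⁻⁴ M
CuCl(s) ⇌ Cu⁺(aq) + Cl⁻(aq)
If s mol/L of CuCl dissolves, [Cu⁺] = s and [Cl⁻] = s.
Ksp = [Cu⁺][Cl⁻] = s · s = s^2
Ksp = (3.9596×10⁻⁴)^2 = 1.57×10⁻⁷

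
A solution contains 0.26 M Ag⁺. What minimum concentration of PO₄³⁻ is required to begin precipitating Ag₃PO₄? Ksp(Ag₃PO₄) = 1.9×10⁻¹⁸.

Each salt precipitates once Q = Ksp for that salt.
Ag₃PO₄(s) ⇌ 3 Ag⁺(aq) + PO₄³⁻(aq)
Ksp = [Ag⁺]^3[PO₄³⁻] = [PO₄³⁻](0.26)^3
[PO₄³⁻] = 1.9×10⁻¹⁸ / (0.26)^3 = 1.1×10⁻¹⁶
[PO₄³⁻] = 1.1×10⁻¹⁶ M

1.1×10⁻¹⁶ M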